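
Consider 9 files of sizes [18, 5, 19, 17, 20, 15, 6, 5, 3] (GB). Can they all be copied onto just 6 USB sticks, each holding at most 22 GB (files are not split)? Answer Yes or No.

Yes

A valid assignment using 6 USB sticks:
  USB stick 1: 20 = 20
  USB stick 2: 19 + 3 = 22
  USB stick 3: 18 = 18
  USB stick 4: 17 + 5 = 22
  USB stick 5: 15 + 6 = 21
  USB stick 6: 5 = 5
Every load is within 22 GB, so 6 USB sticks suffice.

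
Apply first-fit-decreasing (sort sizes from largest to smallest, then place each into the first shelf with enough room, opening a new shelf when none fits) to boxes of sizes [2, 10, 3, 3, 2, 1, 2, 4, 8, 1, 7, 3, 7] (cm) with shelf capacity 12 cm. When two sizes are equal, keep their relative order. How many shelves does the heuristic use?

5

Sorted descending: 10, 8, 7, 7, 4, 3, 3, 3, 2, 2, 2, 1, 1.
  10 → shelf 1 (new)  [load 10/12]
  8 → shelf 2 (new)  [load 8/12]
  7 → shelf 3 (new)  [load 7/12]
  7 → shelf 4 (new)  [load 7/12]
  4 → shelf 2  [load 12/12]
  3 → shelf 3  [load 10/12]
  3 → shelf 4  [load 10/12]
  3 → shelf 5 (new)  [load 3/12]
  2 → shelf 1  [load 12/12]
  2 → shelf 3  [load 12/12]
  2 → shelf 4  [load 12/12]
  1 → shelf 5  [load 4/12]
  1 → shelf 5  [load 5/12]
5 shelves opened.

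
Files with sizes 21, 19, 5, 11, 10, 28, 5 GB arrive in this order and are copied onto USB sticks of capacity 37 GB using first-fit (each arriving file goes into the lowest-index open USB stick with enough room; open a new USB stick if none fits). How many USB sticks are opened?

3

  21 → USB stick 1 (new)  [load 21/37]
  19 → USB stick 2 (new)  [load 19/37]
  5 → USB stick 1  [load 26/37]
  11 → USB stick 1  [load 37/37]
  10 → USB stick 2  [load 29/37]
  28 → USB stick 3 (new)  [load 28/37]
  5 → USB stick 2  [load 34/37]
3 USB sticks opened.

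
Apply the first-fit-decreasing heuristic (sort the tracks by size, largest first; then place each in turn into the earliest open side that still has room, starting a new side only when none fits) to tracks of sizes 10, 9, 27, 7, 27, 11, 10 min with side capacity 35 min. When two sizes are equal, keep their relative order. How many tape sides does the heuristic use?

4

Sorted descending: 27, 27, 11, 10, 10, 9, 7.
  27 → side 1 (new)  [load 27/35]
  27 → side 2 (new)  [load 27/35]
  11 → side 3 (new)  [load 11/35]
  10 → side 3  [load 21/35]
  10 → side 3  [load 31/35]
  9 → side 4 (new)  [load 9/35]
  7 → side 1  [load 34/35]
4 tape sides opened.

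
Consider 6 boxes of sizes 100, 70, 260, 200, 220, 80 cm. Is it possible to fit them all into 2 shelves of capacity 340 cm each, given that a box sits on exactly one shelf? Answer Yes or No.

Total = 930 cm; ⌈930/340⌉ = 3.
At least 3 shelves are required, but only 2 are allowed.

No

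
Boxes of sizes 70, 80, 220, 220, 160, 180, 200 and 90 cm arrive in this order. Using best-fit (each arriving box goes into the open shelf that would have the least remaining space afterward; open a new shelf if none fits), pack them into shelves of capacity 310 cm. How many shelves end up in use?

  70 → shelf 1 (new)  [load 70/310]
  80 → shelf 1  [load 150/310]
  220 → shelf 2 (new)  [load 220/310]
  220 → shelf 3 (new)  [load 220/310]
  160 → shelf 1  [load 310/310]
  180 → shelf 4 (new)  [load 180/310]
  200 → shelf 5 (new)  [load 200/310]
  90 → shelf 2  [load 310/310]
5 shelves opened.

5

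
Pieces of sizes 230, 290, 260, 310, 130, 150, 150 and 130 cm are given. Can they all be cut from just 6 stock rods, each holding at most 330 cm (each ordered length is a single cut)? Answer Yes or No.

A valid assignment using 6 stock rods:
  stock rod 1: 310 = 310
  stock rod 2: 290 = 290
  stock rod 3: 260 = 260
  stock rod 4: 230 = 230
  stock rod 5: 150 + 150 = 300
  stock rod 6: 130 + 130 = 260
Every load is within 330 cm, so 6 stock rods suffice.

Yes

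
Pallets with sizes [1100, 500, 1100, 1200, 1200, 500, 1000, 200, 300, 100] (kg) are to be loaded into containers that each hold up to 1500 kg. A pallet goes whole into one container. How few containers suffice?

6

Total = 1200 + 1200 + 1100 + 1100 + 1000 + 500 + 500 + 300 + 200 + 100 = 7200 kg.
Lower bound: ⌈7200/1500⌉ = 5 containers.
A packing using 6 containers:
  container 1: 1200 + 300 = 1500
  container 2: 1200 + 200 + 100 = 1500
  container 3: 1100 = 1100
  container 4: 1100 = 1100
  container 5: 1000 + 500 = 1500
  container 6: 500 = 500
No arrangement into 5 containers stays within capacity, so 6 is optimal.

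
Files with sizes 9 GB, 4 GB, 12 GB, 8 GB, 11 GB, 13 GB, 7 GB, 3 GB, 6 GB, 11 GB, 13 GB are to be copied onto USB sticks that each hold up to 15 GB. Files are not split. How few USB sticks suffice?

Total = 13 + 13 + 12 + 11 + 11 + 9 + 8 + 7 + 6 + 4 + 3 = 97 GB.
Lower bound: ⌈97/15⌉ = 7 USB sticks.
A packing using 7 USB sticks:
  USB stick 1: 13 = 13
  USB stick 2: 13 = 13
  USB stick 3: 12 + 3 = 15
  USB stick 4: 11 + 4 = 15
  USB stick 5: 11 = 11
  USB stick 6: 9 + 6 = 15
  USB stick 7: 8 + 7 = 15
This matches the lower bound, so 7 is optimal.

7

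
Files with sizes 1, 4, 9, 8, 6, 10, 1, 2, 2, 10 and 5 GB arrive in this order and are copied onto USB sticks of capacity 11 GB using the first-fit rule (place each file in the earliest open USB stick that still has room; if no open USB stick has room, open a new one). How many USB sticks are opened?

6

  1 → USB stick 1 (new)  [load 1/11]
  4 → USB stick 1  [load 5/11]
  9 → USB stick 2 (new)  [load 9/11]
  8 → USB stick 3 (new)  [load 8/11]
  6 → USB stick 1  [load 11/11]
  10 → USB stick 4 (new)  [load 10/11]
  1 → USB stick 2  [load 10/11]
  2 → USB stick 3  [load 10/11]
  2 → USB stick 5 (new)  [load 2/11]
  10 → USB stick 6 (new)  [load 10/11]
  5 → USB stick 5  [load 7/11]
6 USB sticks opened.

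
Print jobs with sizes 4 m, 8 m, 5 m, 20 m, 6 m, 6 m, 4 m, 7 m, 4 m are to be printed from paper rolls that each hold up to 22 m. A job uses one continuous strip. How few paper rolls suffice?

Total = 20 + 8 + 7 + 6 + 6 + 5 + 4 + 4 + 4 = 64 m.
Lower bound: ⌈64/22⌉ = 3 paper rolls.
A packing using 3 paper rolls:
  roll 1: 20 = 20
  roll 2: 8 + 6 + 4 + 4 = 22
  roll 3: 7 + 6 + 5 + 4 = 22
This matches the lower bound, so 3 is optimal.

3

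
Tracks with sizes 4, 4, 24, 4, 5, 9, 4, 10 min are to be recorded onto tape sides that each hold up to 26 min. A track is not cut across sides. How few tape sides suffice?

3

Total = 24 + 10 + 9 + 5 + 4 + 4 + 4 + 4 = 64 min.
Lower bound: ⌈64/26⌉ = 3 tape sides.
A packing using 3 tape sides:
  side 1: 24 = 24
  side 2: 10 + 9 + 5 = 24
  side 3: 4 + 4 + 4 + 4 = 16
This matches the lower bound, so 3 is optimal.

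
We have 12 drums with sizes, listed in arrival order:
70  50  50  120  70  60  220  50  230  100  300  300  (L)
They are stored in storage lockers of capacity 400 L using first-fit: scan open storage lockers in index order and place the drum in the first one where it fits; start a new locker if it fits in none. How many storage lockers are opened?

5

  70 → locker 1 (new)  [load 70/400]
  50 → locker 1  [load 120/400]
  50 → locker 1  [load 170/400]
  120 → locker 1  [load 290/400]
  70 → locker 1  [load 360/400]
  60 → locker 2 (new)  [load 60/400]
  220 → locker 2  [load 280/400]
  50 → locker 2  [load 330/400]
  230 → locker 3 (new)  [load 230/400]
  100 → locker 3  [load 330/400]
  300 → locker 4 (new)  [load 300/400]
  300 → locker 5 (new)  [load 300/400]
5 storage lockers opened.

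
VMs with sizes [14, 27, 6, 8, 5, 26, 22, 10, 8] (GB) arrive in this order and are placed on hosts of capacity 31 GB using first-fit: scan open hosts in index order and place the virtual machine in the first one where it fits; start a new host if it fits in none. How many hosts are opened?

5

  14 → host 1 (new)  [load 14/31]
  27 → host 2 (new)  [load 27/31]
  6 → host 1  [load 20/31]
  8 → host 1  [load 28/31]
  5 → host 3 (new)  [load 5/31]
  26 → host 3  [load 31/31]
  22 → host 4 (new)  [load 22/31]
  10 → host 5 (new)  [load 10/31]
  8 → host 4  [load 30/31]
5 hosts opened.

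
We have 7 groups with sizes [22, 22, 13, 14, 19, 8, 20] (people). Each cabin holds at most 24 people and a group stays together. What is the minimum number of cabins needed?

6

Total = 22 + 22 + 20 + 19 + 14 + 13 + 8 = 118 people.
Lower bound: ⌈118/24⌉ = 5 cabins.
Also, 6 groups each exceed 12 people, and no two of those can share a cabin, so at least 6 cabins are needed.
A packing using 6 cabins:
  cabin 1: 22 = 22
  cabin 2: 22 = 22
  cabin 3: 20 = 20
  cabin 4: 19 = 19
  cabin 5: 14 + 8 = 22
  cabin 6: 13 = 13
This matches the lower bound, so 6 is optimal.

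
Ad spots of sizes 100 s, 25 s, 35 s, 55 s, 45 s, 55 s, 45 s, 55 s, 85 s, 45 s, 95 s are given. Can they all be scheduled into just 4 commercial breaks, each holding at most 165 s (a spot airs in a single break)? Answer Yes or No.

Yes

A valid assignment using 4 commercial breaks:
  break 1: 100 + 55 = 155
  break 2: 95 + 45 + 25 = 165
  break 3: 85 + 45 + 35 = 165
  break 4: 55 + 55 + 45 = 155
Every load is within 165 s, so 4 commercial breaks suffice.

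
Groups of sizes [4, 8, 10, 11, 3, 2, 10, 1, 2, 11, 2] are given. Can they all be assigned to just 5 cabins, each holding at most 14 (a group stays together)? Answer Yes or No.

Yes

A valid assignment using 5 cabins:
  cabin 1: 11 + 3 = 14
  cabin 2: 11 + 2 + 1 = 14
  cabin 3: 10 + 4 = 14
  cabin 4: 10 + 2 + 2 = 14
  cabin 5: 8 = 8
Every load is within 14, so 5 cabins suffice.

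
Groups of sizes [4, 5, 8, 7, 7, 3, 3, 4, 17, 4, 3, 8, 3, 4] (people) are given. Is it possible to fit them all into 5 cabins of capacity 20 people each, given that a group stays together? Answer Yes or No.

A valid assignment using 4 cabins:
  cabin 1: 17 + 3 = 20
  cabin 2: 8 + 8 + 4 = 20
  cabin 3: 7 + 7 + 3 + 3 = 20
  cabin 4: 5 + 4 + 4 + 4 + 3 = 20
That uses only 4 ≤ 5, so 5 cabins are enough.

Yes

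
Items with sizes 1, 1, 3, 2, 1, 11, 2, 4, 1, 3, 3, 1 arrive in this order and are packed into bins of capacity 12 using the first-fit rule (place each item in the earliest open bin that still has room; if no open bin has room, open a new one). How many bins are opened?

3

  1 → bin 1 (new)  [load 1/12]
  1 → bin 1  [load 2/12]
  3 → bin 1  [load 5/12]
  2 → bin 1  [load 7/12]
  1 → bin 1  [load 8/12]
  11 → bin 2 (new)  [load 11/12]
  2 → bin 1  [load 10/12]
  4 → bin 3 (new)  [load 4/12]
  1 → bin 1  [load 11/12]
  3 → bin 3  [load 7/12]
  3 → bin 3  [load 10/12]
  1 → bin 1  [load 12/12]
3 bins opened.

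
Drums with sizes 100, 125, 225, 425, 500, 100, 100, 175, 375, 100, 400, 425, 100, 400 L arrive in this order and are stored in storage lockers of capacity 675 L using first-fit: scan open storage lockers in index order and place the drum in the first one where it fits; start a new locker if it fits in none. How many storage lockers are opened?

7

  100 → locker 1 (new)  [load 100/675]
  125 → locker 1  [load 225/675]
  225 → locker 1  [load 450/675]
  425 → locker 2 (new)  [load 425/675]
  500 → locker 3 (new)  [load 500/675]
  100 → locker 1  [load 550/675]
  100 → locker 1  [load 650/675]
  175 → locker 2  [load 600/675]
  375 → locker 4 (new)  [load 375/675]
  100 → locker 3  [load 600/675]
  400 → locker 5 (new)  [load 400/675]
  425 → locker 6 (new)  [load 425/675]
  100 → locker 4  [load 475/675]
  400 → locker 7 (new)  [load 400/675]
7 storage lockers opened.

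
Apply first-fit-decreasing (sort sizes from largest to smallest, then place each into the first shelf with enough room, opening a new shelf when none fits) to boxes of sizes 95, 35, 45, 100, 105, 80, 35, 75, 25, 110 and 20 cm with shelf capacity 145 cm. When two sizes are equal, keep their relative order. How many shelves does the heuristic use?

Sorted descending: 110, 105, 100, 95, 80, 75, 45, 35, 35, 25, 20.
  110 → shelf 1 (new)  [load 110/145]
  105 → shelf 2 (new)  [load 105/145]
  100 → shelf 3 (new)  [load 100/145]
  95 → shelf 4 (new)  [load 95/145]
  80 → shelf 5 (new)  [load 80/145]
  75 → shelf 6 (new)  [load 75/145]
  45 → shelf 3  [load 145/145]
  35 → shelf 1  [load 145/145]
  35 → shelf 2  [load 140/145]
  25 → shelf 4  [load 120/145]
  20 → shelf 4  [load 140/145]
6 shelves opened.

6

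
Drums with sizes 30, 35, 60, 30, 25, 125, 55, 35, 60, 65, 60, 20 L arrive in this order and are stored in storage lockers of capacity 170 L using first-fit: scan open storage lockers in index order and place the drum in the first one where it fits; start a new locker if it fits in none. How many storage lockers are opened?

  30 → locker 1 (new)  [load 30/170]
  35 → locker 1  [load 65/170]
  60 → locker 1  [load 125/170]
  30 → locker 1  [load 155/170]
  25 → locker 2 (new)  [load 25/170]
  125 → locker 2  [load 150/170]
  55 → locker 3 (new)  [load 55/170]
  35 → locker 3  [load 90/170]
  60 → locker 3  [load 150/170]
  65 → locker 4 (new)  [load 65/170]
  60 → locker 4  [load 125/170]
  20 → locker 2  [load 170/170]
4 storage lockers opened.

4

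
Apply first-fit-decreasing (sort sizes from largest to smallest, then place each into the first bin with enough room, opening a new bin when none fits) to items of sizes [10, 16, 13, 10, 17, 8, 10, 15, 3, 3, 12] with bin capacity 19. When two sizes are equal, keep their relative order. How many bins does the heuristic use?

8

Sorted descending: 17, 16, 15, 13, 12, 10, 10, 10, 8, 3, 3.
  17 → bin 1 (new)  [load 17/19]
  16 → bin 2 (new)  [load 16/19]
  15 → bin 3 (new)  [load 15/19]
  13 → bin 4 (new)  [load 13/19]
  12 → bin 5 (new)  [load 12/19]
  10 → bin 6 (new)  [load 10/19]
  10 → bin 7 (new)  [load 10/19]
  10 → bin 8 (new)  [load 10/19]
  8 → bin 6  [load 18/19]
  3 → bin 2  [load 19/19]
  3 → bin 3  [load 18/19]
8 bins opened.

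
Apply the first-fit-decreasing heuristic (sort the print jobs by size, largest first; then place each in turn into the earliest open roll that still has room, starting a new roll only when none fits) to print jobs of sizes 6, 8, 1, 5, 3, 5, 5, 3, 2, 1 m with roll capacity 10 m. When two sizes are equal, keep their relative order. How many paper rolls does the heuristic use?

Sorted descending: 8, 6, 5, 5, 5, 3, 3, 2, 1, 1.
  8 → roll 1 (new)  [load 8/10]
  6 → roll 2 (new)  [load 6/10]
  5 → roll 3 (new)  [load 5/10]
  5 → roll 3  [load 10/10]
  5 → roll 4 (new)  [load 5/10]
  3 → roll 2  [load 9/10]
  3 → roll 4  [load 8/10]
  2 → roll 1  [load 10/10]
  1 → roll 2  [load 10/10]
  1 → roll 4  [load 9/10]
4 paper rolls opened.

4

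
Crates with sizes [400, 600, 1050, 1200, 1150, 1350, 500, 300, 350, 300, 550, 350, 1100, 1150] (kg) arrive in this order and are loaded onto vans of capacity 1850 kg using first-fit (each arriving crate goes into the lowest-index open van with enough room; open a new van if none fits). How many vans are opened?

7

  400 → van 1 (new)  [load 400/1850]
  600 → van 1  [load 1000/1850]
  1050 → van 2 (new)  [load 1050/1850]
  1200 → van 3 (new)  [load 1200/1850]
  1150 → van 4 (new)  [load 1150/1850]
  1350 → van 5 (new)  [load 1350/1850]
  500 → van 1  [load 1500/1850]
  300 → van 1  [load 1800/1850]
  350 → van 2  [load 1400/1850]
  300 → van 2  [load 1700/1850]
  550 → van 3  [load 1750/1850]
  350 → van 4  [load 1500/1850]
  1100 → van 6 (new)  [load 1100/1850]
  1150 → van 7 (new)  [load 1150/1850]
7 vans opened.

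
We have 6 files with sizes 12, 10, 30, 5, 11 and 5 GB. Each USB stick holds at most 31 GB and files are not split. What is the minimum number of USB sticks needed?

Total = 30 + 12 + 11 + 10 + 5 + 5 = 73 GB.
Lower bound: ⌈73/31⌉ = 3 USB sticks.
A packing using 3 USB sticks:
  USB stick 1: 30 = 30
  USB stick 2: 12 + 11 + 5 = 28
  USB stick 3: 10 + 5 = 15
This matches the lower bound, so 3 is optimal.

3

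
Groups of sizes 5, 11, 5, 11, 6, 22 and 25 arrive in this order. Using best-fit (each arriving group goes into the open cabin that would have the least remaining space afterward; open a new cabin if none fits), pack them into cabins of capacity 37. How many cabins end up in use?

3

  5 → cabin 1 (new)  [load 5/37]
  11 → cabin 1  [load 16/37]
  5 → cabin 1  [load 21/37]
  11 → cabin 1  [load 32/37]
  6 → cabin 2 (new)  [load 6/37]
  22 → cabin 2  [load 28/37]
  25 → cabin 3 (new)  [load 25/37]
3 cabins opened.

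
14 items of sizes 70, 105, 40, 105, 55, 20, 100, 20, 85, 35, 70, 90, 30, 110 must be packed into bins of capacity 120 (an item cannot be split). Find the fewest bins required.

Total = 110 + 105 + 105 + 100 + 90 + 85 + 70 + 70 + 55 + 40 + 35 + 30 + 20 + 20 = 935.
Lower bound: ⌈935/120⌉ = 8 bins.
A packing using 9 bins:
  bin 1: 110 = 110
  bin 2: 105 = 105
  bin 3: 105 = 105
  bin 4: 100 + 20 = 120
  bin 5: 90 + 30 = 120
  bin 6: 85 + 35 = 120
  bin 7: 70 + 40 = 110
  bin 8: 70 + 20 = 90
  bin 9: 55 = 55
No arrangement into 8 bins stays within capacity, so 9 is optimal.

9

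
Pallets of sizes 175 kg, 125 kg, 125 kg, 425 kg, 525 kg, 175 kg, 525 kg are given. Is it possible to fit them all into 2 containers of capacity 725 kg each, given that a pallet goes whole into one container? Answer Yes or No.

Total = 2075 kg; ⌈2075/725⌉ = 3.
At least 3 containers are required, but only 2 are allowed.

No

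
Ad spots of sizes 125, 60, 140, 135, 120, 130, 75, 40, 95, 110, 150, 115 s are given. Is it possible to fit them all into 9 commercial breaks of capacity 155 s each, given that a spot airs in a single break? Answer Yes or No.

No

Total = 1295 s; ⌈1295/155⌉ = 9.
The bound of 9 does not rule out 9, but exhaustive search shows no assignment into 9 commercial breaks of capacity 155 s exists — the minimum is 10.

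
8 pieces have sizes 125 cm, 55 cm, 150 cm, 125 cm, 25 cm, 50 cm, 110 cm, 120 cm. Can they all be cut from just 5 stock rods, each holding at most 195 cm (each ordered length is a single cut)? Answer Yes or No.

A valid assignment using 5 stock rods:
  stock rod 1: 150 + 25 = 175
  stock rod 2: 125 + 55 = 180
  stock rod 3: 125 + 50 = 175
  stock rod 4: 120 = 120
  stock rod 5: 110 = 110
Every load is within 195 cm, so 5 stock rods suffice.

Yes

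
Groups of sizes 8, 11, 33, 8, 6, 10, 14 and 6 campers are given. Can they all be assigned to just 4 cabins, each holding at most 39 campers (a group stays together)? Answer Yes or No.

Yes

A valid assignment using 3 cabins:
  cabin 1: 33 + 6 = 39
  cabin 2: 14 + 11 + 10 = 35
  cabin 3: 8 + 8 + 6 = 22
That uses only 3 ≤ 4, so 4 cabins are enough.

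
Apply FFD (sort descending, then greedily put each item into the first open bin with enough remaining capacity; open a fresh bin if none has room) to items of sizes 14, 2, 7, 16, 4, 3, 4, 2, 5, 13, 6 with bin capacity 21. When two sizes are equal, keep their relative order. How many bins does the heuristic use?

Sorted descending: 16, 14, 13, 7, 6, 5, 4, 4, 3, 2, 2.
  16 → bin 1 (new)  [load 16/21]
  14 → bin 2 (new)  [load 14/21]
  13 → bin 3 (new)  [load 13/21]
  7 → bin 2  [load 21/21]
  6 → bin 3  [load 19/21]
  5 → bin 1  [load 21/21]
  4 → bin 4 (new)  [load 4/21]
  4 → bin 4  [load 8/21]
  3 → bin 4  [load 11/21]
  2 → bin 3  [load 21/21]
  2 → bin 4  [load 13/21]
4 bins opened.

4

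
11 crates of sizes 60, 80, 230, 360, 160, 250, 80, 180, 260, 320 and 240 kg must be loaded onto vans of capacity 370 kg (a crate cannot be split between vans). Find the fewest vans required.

7

Total = 360 + 320 + 260 + 250 + 240 + 230 + 180 + 160 + 80 + 80 + 60 = 2220 kg.
Lower bound: ⌈2220/370⌉ = 6 vans.
A packing using 7 vans:
  van 1: 360 = 360
  van 2: 320 = 320
  van 3: 260 + 80 = 340
  van 4: 250 + 80 = 330
  van 5: 240 + 60 = 300
  van 6: 230 = 230
  van 7: 180 + 160 = 340
No arrangement into 6 vans stays within capacity, so 7 is optimal.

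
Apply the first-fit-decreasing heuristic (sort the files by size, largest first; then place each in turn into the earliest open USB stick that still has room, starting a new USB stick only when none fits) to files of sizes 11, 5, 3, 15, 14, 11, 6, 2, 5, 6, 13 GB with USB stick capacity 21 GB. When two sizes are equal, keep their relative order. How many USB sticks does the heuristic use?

Sorted descending: 15, 14, 13, 11, 11, 6, 6, 5, 5, 3, 2.
  15 → USB stick 1 (new)  [load 15/21]
  14 → USB stick 2 (new)  [load 14/21]
  13 → USB stick 3 (new)  [load 13/21]
  11 → USB stick 4 (new)  [load 11/21]
  11 → USB stick 5 (new)  [load 11/21]
  6 → USB stick 1  [load 21/21]
  6 → USB stick 2  [load 20/21]
  5 → USB stick 3  [load 18/21]
  5 → USB stick 4  [load 16/21]
  3 → USB stick 3  [load 21/21]
  2 → USB stick 4  [load 18/21]
5 USB sticks opened.

5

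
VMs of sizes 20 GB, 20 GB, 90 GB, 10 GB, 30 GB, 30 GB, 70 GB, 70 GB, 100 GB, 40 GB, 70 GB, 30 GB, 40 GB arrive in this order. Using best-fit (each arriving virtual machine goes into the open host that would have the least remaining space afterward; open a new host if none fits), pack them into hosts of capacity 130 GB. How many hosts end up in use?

6

  20 → host 1 (new)  [load 20/130]
  20 → host 1  [load 40/130]
  90 → host 1  [load 130/130]
  10 → host 2 (new)  [load 10/130]
  30 → host 2  [load 40/130]
  30 → host 2  [load 70/130]
  70 → host 3 (new)  [load 70/130]
  70 → host 4 (new)  [load 70/130]
  100 → host 5 (new)  [load 100/130]
  40 → host 2  [load 110/130]
  70 → host 6 (new)  [load 70/130]
  30 → host 5  [load 130/130]
  40 → host 3  [load 110/130]
6 hosts opened.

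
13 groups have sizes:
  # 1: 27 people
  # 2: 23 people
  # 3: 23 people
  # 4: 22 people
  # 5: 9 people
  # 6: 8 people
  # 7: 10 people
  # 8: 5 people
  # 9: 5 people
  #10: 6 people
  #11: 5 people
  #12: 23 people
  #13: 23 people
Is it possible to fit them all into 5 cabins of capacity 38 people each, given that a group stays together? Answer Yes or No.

No

Total = 189 people; ⌈189/38⌉ = 5.
6 groups each exceed half the capacity and cannot share a cabin, forcing at least 6 cabins.
At least 6 cabins are required, but only 5 are allowed.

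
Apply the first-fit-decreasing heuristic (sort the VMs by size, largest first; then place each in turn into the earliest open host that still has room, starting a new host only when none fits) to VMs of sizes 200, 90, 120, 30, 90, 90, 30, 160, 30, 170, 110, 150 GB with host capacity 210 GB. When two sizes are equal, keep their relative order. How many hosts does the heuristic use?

7

Sorted descending: 200, 170, 160, 150, 120, 110, 90, 90, 90, 30, 30, 30.
  200 → host 1 (new)  [load 200/210]
  170 → host 2 (new)  [load 170/210]
  160 → host 3 (new)  [load 160/210]
  150 → host 4 (new)  [load 150/210]
  120 → host 5 (new)  [load 120/210]
  110 → host 6 (new)  [load 110/210]
  90 → host 5  [load 210/210]
  90 → host 6  [load 200/210]
  90 → host 7 (new)  [load 90/210]
  30 → host 2  [load 200/210]
  30 → host 3  [load 190/210]
  30 → host 4  [load 180/210]
7 hosts opened.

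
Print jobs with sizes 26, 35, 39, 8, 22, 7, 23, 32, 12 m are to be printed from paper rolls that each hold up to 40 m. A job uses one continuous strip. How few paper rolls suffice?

6

Total = 39 + 35 + 32 + 26 + 23 + 22 + 12 + 8 + 7 = 204 m.
Lower bound: ⌈204/40⌉ = 6 paper rolls.
A packing using 6 paper rolls:
  roll 1: 39 = 39
  roll 2: 35 = 35
  roll 3: 32 + 8 = 40
  roll 4: 26 + 12 = 38
  roll 5: 23 + 7 = 30
  roll 6: 22 = 22
This matches the lower bound, so 6 is optimal.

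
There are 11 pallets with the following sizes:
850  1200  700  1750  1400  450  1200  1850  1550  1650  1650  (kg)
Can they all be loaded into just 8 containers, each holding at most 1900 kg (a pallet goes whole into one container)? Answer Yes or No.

No

Total = 14250 kg; ⌈14250/1900⌉ = 8.
The bound of 8 does not rule out 8, but exhaustive search shows no assignment into 8 containers of capacity 1900 kg exists — the minimum is 9.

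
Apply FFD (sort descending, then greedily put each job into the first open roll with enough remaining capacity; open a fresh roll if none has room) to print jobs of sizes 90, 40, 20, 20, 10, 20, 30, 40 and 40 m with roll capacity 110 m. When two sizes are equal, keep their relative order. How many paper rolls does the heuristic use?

3

Sorted descending: 90, 40, 40, 40, 30, 20, 20, 20, 10.
  90 → roll 1 (new)  [load 90/110]
  40 → roll 2 (new)  [load 40/110]
  40 → roll 2  [load 80/110]
  40 → roll 3 (new)  [load 40/110]
  30 → roll 2  [load 110/110]
  20 → roll 1  [load 110/110]
  20 → roll 3  [load 60/110]
  20 → roll 3  [load 80/110]
  10 → roll 3  [load 90/110]
3 paper rolls opened.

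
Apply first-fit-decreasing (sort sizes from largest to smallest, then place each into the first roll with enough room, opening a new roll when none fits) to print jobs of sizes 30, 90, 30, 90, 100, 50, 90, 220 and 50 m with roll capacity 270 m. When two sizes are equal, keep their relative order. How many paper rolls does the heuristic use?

Sorted descending: 220, 100, 90, 90, 90, 50, 50, 30, 30.
  220 → roll 1 (new)  [load 220/270]
  100 → roll 2 (new)  [load 100/270]
  90 → roll 2  [load 190/270]
  90 → roll 3 (new)  [load 90/270]
  90 → roll 3  [load 180/270]
  50 → roll 1  [load 270/270]
  50 → roll 2  [load 240/270]
  30 → roll 2  [load 270/270]
  30 → roll 3  [load 210/270]
3 paper rolls opened.

3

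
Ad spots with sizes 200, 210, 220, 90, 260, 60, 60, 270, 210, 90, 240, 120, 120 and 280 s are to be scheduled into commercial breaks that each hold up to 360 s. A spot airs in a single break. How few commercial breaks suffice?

8

Total = 280 + 270 + 260 + 240 + 220 + 210 + 210 + 200 + 120 + 120 + 90 + 90 + 60 + 60 = 2430 s.
Lower bound: ⌈2430/360⌉ = 7 commercial breaks.
Also, 8 ad spots each exceed 180 s, and no two of those can share a break, so at least 8 commercial breaks are needed.
A packing using 8 commercial breaks:
  break 1: 280 + 60 = 340
  break 2: 270 + 90 = 360
  break 3: 260 + 90 = 350
  break 4: 240 + 120 = 360
  break 5: 220 + 120 = 340
  break 6: 210 + 60 = 270
  break 7: 210 = 210
  break 8: 200 = 200
This matches the lower bound, so 8 is optimal.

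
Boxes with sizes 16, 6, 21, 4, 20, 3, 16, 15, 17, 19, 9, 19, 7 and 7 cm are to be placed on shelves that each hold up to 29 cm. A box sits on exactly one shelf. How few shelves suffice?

8

Total = 21 + 20 + 19 + 19 + 17 + 16 + 16 + 15 + 9 + 7 + 7 + 6 + 4 + 3 = 179 cm.
Lower bound: ⌈179/29⌉ = 7 shelves.
Also, 8 boxes each exceed 29/2 cm, and no two of those can share a shelf, so at least 8 shelves are needed.
A packing using 8 shelves:
  shelf 1: 21 + 7 = 28
  shelf 2: 20 + 9 = 29
  shelf 3: 19 + 7 + 3 = 29
  shelf 4: 19 + 6 + 4 = 29
  shelf 5: 17 = 17
  shelf 6: 16 = 16
  shelf 7: 16 = 16
  shelf 8: 15 = 15
This matches the lower bound, so 8 is optimal.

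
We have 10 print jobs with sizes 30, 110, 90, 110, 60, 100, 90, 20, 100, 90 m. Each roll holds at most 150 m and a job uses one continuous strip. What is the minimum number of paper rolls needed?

Total = 110 + 110 + 100 + 100 + 90 + 90 + 90 + 60 + 30 + 20 = 800 m.
Lower bound: ⌈800/150⌉ = 6 paper rolls.
Also, 7 print jobs each exceed 75 m, and no two of those can share a roll, so at least 7 paper rolls are needed.
A packing using 7 paper rolls:
  roll 1: 110 + 30 = 140
  roll 2: 110 + 20 = 130
  roll 3: 100 = 100
  roll 4: 100 = 100
  roll 5: 90 + 60 = 150
  roll 6: 90 = 90
  roll 7: 90 = 90
This matches the lower bound, so 7 is optimal.

7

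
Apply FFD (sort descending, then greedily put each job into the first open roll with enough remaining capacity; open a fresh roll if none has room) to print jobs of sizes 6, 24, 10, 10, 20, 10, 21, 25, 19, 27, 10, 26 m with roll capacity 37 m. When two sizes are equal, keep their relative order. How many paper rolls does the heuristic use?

Sorted descending: 27, 26, 25, 24, 21, 20, 19, 10, 10, 10, 10, 6.
  27 → roll 1 (new)  [load 27/37]
  26 → roll 2 (new)  [load 26/37]
  25 → roll 3 (new)  [load 25/37]
  24 → roll 4 (new)  [load 24/37]
  21 → roll 5 (new)  [load 21/37]
  20 → roll 6 (new)  [load 20/37]
  19 → roll 7 (new)  [load 19/37]
  10 → roll 1  [load 37/37]
  10 → roll 2  [load 36/37]
  10 → roll 3  [load 35/37]
  10 → roll 4  [load 34/37]
  6 → roll 5  [load 27/37]
7 paper rolls opened.

7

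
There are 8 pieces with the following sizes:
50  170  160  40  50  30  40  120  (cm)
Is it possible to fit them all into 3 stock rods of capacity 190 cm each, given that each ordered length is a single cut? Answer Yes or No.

No

Total = 660 cm; ⌈660/190⌉ = 4.
At least 4 stock rods are required, but only 3 are allowed.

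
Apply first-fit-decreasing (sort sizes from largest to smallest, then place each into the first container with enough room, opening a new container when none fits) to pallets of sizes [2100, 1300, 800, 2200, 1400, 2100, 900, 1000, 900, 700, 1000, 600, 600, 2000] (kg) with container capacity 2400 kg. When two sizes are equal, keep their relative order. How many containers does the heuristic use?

Sorted descending: 2200, 2100, 2100, 2000, 1400, 1300, 1000, 1000, 900, 900, 800, 700, 600, 600.
  2200 → container 1 (new)  [load 2200/2400]
  2100 → container 2 (new)  [load 2100/2400]
  2100 → container 3 (new)  [load 2100/2400]
  2000 → container 4 (new)  [load 2000/2400]
  1400 → container 5 (new)  [load 1400/2400]
  1300 → container 6 (new)  [load 1300/2400]
  1000 → container 5  [load 2400/2400]
  1000 → container 6  [load 2300/2400]
  900 → container 7 (new)  [load 900/2400]
  900 → container 7  [load 1800/2400]
  800 → container 8 (new)  [load 800/2400]
  700 → container 8  [load 1500/2400]
  600 → container 7  [load 2400/2400]
  600 → container 8  [load 2100/2400]
8 containers opened.

8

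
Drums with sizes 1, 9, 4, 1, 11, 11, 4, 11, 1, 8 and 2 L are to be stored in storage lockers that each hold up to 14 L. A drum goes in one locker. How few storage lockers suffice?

Total = 11 + 11 + 11 + 9 + 8 + 4 + 4 + 2 + 1 + 1 + 1 = 63 L.
Lower bound: ⌈63/14⌉ = 5 storage lockers.
A packing using 5 storage lockers:
  locker 1: 11 + 2 + 1 = 14
  locker 2: 11 + 1 + 1 = 13
  locker 3: 11 = 11
  locker 4: 9 + 4 = 13
  locker 5: 8 + 4 = 12
This matches the lower bound, so 5 is optimal.

5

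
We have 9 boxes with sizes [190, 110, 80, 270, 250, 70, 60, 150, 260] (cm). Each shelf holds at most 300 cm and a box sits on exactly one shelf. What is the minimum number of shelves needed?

6

Total = 270 + 260 + 250 + 190 + 150 + 110 + 80 + 70 + 60 = 1440 cm.
Lower bound: ⌈1440/300⌉ = 5 shelves.
A packing using 6 shelves:
  shelf 1: 270 = 270
  shelf 2: 260 = 260
  shelf 3: 250 = 250
  shelf 4: 190 + 110 = 300
  shelf 5: 150 + 80 + 70 = 300
  shelf 6: 60 = 60
No arrangement into 5 shelves stays within capacity, so 6 is optimal.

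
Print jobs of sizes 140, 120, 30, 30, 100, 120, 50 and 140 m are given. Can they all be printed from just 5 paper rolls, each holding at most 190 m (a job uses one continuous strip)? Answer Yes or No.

A valid assignment using 5 paper rolls:
  roll 1: 140 + 50 = 190
  roll 2: 140 + 30 = 170
  roll 3: 120 + 30 = 150
  roll 4: 120 = 120
  roll 5: 100 = 100
Every load is within 190 m, so 5 paper rolls suffice.

Yes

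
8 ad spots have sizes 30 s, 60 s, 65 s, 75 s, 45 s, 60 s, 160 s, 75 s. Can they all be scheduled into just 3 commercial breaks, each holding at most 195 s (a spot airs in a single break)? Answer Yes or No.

Yes

A valid assignment using 3 commercial breaks:
  break 1: 160 + 30 = 190
  break 2: 75 + 75 + 45 = 195
  break 3: 65 + 60 + 60 = 185
Every load is within 195 s, so 3 commercial breaks suffice.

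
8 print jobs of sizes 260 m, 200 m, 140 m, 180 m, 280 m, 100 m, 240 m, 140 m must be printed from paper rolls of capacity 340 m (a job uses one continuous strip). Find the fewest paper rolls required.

5

Total = 280 + 260 + 240 + 200 + 180 + 140 + 140 + 100 = 1540 m.
Lower bound: ⌈1540/340⌉ = 5 paper rolls.
A packing using 5 paper rolls:
  roll 1: 280 = 280
  roll 2: 260 = 260
  roll 3: 240 + 100 = 340
  roll 4: 200 + 140 = 340
  roll 5: 180 + 140 = 320
This matches the lower bound, so 5 is optimal.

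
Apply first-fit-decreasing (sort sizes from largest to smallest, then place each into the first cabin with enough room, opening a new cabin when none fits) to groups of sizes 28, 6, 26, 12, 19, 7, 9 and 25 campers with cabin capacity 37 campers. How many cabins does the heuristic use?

4

Sorted descending: 28, 26, 25, 19, 12, 9, 7, 6.
  28 → cabin 1 (new)  [load 28/37]
  26 → cabin 2 (new)  [load 26/37]
  25 → cabin 3 (new)  [load 25/37]
  19 → cabin 4 (new)  [load 19/37]
  12 → cabin 3  [load 37/37]
  9 → cabin 1  [load 37/37]
  7 → cabin 2  [load 33/37]
  6 → cabin 4  [load 25/37]
4 cabins opened.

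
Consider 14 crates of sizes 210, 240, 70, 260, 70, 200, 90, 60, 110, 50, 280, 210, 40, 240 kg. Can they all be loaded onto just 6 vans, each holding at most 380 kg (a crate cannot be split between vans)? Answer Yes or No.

No

Total = 2130 kg; ⌈2130/380⌉ = 6.
7 crates each exceed half the capacity and cannot share a van, forcing at least 7 vans.
At least 7 vans are required, but only 6 are allowed.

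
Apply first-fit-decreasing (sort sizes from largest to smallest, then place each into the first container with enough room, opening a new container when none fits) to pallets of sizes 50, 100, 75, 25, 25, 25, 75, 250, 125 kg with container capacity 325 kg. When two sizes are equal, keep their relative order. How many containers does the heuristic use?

Sorted descending: 250, 125, 100, 75, 75, 50, 25, 25, 25.
  250 → container 1 (new)  [load 250/325]
  125 → container 2 (new)  [load 125/325]
  100 → container 2  [load 225/325]
  75 → container 1  [load 325/325]
  75 → container 2  [load 300/325]
  50 → container 3 (new)  [load 50/325]
  25 → container 2  [load 325/325]
  25 → container 3  [load 75/325]
  25 → container 3  [load 100/325]
3 containers opened.

3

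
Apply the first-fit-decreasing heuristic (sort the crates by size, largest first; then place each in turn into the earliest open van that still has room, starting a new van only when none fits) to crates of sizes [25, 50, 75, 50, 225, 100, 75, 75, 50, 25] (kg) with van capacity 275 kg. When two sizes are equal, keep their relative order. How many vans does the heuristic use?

Sorted descending: 225, 100, 75, 75, 75, 50, 50, 50, 25, 25.
  225 → van 1 (new)  [load 225/275]
  100 → van 2 (new)  [load 100/275]
  75 → van 2  [load 175/275]
  75 → van 2  [load 250/275]
  75 → van 3 (new)  [load 75/275]
  50 → van 1  [load 275/275]
  50 → van 3  [load 125/275]
  50 → van 3  [load 175/275]
  25 → van 2  [load 275/275]
  25 → van 3  [load 200/275]
3 vans opened.

3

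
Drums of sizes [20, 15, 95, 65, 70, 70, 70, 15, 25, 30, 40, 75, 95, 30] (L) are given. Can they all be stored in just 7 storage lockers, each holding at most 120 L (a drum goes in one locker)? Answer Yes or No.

Yes

A valid assignment using 7 storage lockers:
  locker 1: 95 + 25 = 120
  locker 2: 95 + 20 = 115
  locker 3: 75 + 40 = 115
  locker 4: 70 + 30 + 15 = 115
  locker 5: 70 + 30 + 15 = 115
  locker 6: 70 = 70
  locker 7: 65 = 65
Every load is within 120 L, so 7 storage lockers suffice.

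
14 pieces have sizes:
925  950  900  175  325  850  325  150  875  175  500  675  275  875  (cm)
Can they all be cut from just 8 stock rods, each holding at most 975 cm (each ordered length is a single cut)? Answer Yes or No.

Total = 7975 cm; ⌈7975/975⌉ = 9.
At least 9 stock rods are required, but only 8 are allowed.

No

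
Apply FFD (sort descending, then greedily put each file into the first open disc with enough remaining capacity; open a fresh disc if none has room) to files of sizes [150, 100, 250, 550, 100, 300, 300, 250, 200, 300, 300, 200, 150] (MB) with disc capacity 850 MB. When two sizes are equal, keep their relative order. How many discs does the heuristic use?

Sorted descending: 550, 300, 300, 300, 300, 250, 250, 200, 200, 150, 150, 100, 100.
  550 → disc 1 (new)  [load 550/850]
  300 → disc 1  [load 850/850]
  300 → disc 2 (new)  [load 300/850]
  300 → disc 2  [load 600/850]
  300 → disc 3 (new)  [load 300/850]
  250 → disc 2  [load 850/850]
  250 → disc 3  [load 550/850]
  200 → disc 3  [load 750/850]
  200 → disc 4 (new)  [load 200/850]
  150 → disc 4  [load 350/850]
  150 → disc 4  [load 500/850]
  100 → disc 3  [load 850/850]
  100 → disc 4  [load 600/850]
4 discs opened.

4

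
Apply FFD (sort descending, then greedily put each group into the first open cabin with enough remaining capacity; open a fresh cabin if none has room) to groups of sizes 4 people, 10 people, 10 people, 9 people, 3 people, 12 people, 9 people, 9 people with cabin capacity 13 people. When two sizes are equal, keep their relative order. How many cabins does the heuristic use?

Sorted descending: 12, 10, 10, 9, 9, 9, 4, 3.
  12 → cabin 1 (new)  [load 12/13]
  10 → cabin 2 (new)  [load 10/13]
  10 → cabin 3 (new)  [load 10/13]
  9 → cabin 4 (new)  [load 9/13]
  9 → cabin 5 (new)  [load 9/13]
  9 → cabin 6 (new)  [load 9/13]
  4 → cabin 4  [load 13/13]
  3 → cabin 2  [load 13/13]
6 cabins opened.

6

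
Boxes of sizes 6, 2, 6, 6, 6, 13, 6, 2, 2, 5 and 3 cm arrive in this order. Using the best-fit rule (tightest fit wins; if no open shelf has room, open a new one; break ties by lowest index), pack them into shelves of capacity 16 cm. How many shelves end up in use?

  6 → shelf 1 (new)  [load 6/16]
  2 → shelf 1  [load 8/16]
  6 → shelf 1  [load 14/16]
  6 → shelf 2 (new)  [load 6/16]
  6 → shelf 2  [load 12/16]
  13 → shelf 3 (new)  [load 13/16]
  6 → shelf 4 (new)  [load 6/16]
  2 → shelf 1  [load 16/16]
  2 → shelf 3  [load 15/16]
  5 → shelf 4  [load 11/16]
  3 → shelf 2  [load 15/16]
4 shelves opened.

4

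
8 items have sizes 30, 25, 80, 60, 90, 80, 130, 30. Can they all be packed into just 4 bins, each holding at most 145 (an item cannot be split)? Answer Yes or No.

Yes

A valid assignment using 4 bins:
  bin 1: 130 = 130
  bin 2: 90 + 30 + 25 = 145
  bin 3: 80 + 60 = 140
  bin 4: 80 + 30 = 110
Every load is within 145, so 4 bins suffice.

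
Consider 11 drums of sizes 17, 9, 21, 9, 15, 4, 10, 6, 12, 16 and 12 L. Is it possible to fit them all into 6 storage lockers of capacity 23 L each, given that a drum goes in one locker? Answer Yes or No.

No

Total = 131 L; ⌈131/23⌉ = 6.
The bound of 6 does not rule out 6, but exhaustive search shows no assignment into 6 storage lockers of capacity 23 L exists — the minimum is 7.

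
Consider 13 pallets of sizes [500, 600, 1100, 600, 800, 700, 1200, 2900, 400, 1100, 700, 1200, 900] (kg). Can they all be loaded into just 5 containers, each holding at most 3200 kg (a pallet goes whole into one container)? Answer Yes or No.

A valid assignment using 5 containers:
  container 1: 2900 = 2900
  container 2: 1200 + 1200 + 800 = 3200
  container 3: 1100 + 1100 + 900 = 3100
  container 4: 700 + 700 + 600 + 600 + 500 = 3100
  container 5: 400 = 400
Every load is within 3200 kg, so 5 containers suffice.

Yes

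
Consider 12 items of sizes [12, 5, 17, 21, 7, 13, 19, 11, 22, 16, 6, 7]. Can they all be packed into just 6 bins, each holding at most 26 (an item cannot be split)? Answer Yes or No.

No

Total = 156; ⌈156/26⌉ = 6.
The bound of 6 does not rule out 6, but exhaustive search shows no assignment into 6 bins of capacity 26 exists — the minimum is 7.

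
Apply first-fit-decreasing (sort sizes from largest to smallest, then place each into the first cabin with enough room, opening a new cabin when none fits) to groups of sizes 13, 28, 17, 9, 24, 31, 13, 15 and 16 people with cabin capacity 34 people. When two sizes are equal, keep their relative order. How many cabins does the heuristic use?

6

Sorted descending: 31, 28, 24, 17, 16, 15, 13, 13, 9.
  31 → cabin 1 (new)  [load 31/34]
  28 → cabin 2 (new)  [load 28/34]
  24 → cabin 3 (new)  [load 24/34]
  17 → cabin 4 (new)  [load 17/34]
  16 → cabin 4  [load 33/34]
  15 → cabin 5 (new)  [load 15/34]
  13 → cabin 5  [load 28/34]
  13 → cabin 6 (new)  [load 13/34]
  9 → cabin 3  [load 33/34]
6 cabins opened.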